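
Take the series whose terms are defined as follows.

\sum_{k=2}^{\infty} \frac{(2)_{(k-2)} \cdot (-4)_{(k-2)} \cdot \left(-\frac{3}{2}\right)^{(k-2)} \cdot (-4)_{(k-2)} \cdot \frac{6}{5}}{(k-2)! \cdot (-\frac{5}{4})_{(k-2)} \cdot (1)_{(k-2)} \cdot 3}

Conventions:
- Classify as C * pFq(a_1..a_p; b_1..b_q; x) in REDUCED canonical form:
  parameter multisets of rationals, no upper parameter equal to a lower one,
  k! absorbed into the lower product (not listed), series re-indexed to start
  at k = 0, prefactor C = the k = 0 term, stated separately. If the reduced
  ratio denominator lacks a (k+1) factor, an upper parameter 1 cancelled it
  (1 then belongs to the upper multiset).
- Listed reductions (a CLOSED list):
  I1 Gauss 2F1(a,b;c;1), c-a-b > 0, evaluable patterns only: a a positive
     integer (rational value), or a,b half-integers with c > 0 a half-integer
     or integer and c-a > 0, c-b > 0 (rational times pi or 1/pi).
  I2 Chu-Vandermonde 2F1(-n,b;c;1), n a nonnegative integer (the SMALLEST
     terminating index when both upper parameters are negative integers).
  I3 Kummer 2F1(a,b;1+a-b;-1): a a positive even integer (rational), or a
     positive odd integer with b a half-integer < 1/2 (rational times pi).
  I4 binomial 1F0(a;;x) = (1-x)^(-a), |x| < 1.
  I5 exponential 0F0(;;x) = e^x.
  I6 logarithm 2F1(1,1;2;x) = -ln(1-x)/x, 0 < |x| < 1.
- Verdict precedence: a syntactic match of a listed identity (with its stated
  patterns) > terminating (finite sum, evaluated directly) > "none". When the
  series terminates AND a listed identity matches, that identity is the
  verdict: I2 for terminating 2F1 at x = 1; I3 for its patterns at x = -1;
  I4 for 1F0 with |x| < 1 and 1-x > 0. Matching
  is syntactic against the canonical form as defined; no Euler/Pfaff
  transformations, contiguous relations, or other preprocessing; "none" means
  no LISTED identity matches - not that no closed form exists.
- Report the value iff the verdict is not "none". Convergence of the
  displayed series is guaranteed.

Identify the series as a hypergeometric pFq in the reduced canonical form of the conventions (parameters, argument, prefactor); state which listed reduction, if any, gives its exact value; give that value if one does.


At argument -\frac{3}{2}: a 3F2 with upper {-4, -4, 2}, lower {-\frac{5}{4}, 1}, scaled by C = \frac{2}{5}. Verdict: terminating - the sum ends at index 4 because -4 is a negative integer; exact evaluation follows. Sum: -\frac{34354}{35}.

The tell: t_0 being \frac{2}{5}, the denominator's factorial ratio (C = 2/5, x = -3/2) is a lower Pochhammer.
Term ratio: r(k) = -\frac{3}{2} * (k-4) (k-4) (k+2) / [(k-\frac{5}{4}) (k+1) (k+1)] - rational in k. x = -\frac{3}{2}; t_0 = \frac{2}{5}; negate the roots.


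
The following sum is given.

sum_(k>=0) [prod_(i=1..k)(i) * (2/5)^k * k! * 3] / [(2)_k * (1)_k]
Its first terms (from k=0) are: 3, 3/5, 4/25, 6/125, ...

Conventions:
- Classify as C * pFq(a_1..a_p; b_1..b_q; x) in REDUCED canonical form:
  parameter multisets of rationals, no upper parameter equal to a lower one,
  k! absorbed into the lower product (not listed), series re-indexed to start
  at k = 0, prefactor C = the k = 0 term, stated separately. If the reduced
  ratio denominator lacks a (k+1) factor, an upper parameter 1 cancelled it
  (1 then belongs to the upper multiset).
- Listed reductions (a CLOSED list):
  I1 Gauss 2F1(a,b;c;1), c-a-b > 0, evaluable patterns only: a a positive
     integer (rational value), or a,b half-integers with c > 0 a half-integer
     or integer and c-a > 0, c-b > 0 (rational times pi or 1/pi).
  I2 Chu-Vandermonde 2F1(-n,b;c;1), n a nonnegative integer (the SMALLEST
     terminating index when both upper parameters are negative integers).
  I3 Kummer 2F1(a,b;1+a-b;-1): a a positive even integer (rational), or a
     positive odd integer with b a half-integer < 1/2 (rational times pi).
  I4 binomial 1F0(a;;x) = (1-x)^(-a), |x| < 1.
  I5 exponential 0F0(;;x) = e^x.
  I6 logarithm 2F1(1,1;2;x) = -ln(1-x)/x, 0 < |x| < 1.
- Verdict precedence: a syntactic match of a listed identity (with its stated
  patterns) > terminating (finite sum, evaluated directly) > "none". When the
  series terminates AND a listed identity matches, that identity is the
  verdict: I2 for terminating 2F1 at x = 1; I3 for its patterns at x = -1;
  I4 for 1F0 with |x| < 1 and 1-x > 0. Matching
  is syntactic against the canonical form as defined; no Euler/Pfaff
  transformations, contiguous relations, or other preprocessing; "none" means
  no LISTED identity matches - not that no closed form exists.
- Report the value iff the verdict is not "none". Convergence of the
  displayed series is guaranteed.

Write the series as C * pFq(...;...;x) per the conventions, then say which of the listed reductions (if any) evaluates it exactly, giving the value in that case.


This is 3 * 2F1(1, 1; 2; 2/5) in reduced canonical form. Verdict at x = 2/5: logarithm (I6) matches (the logarithm: parameters (1,1;2), x = 2/5). Its exact value is (-15/2) * ln(3/5).

Key observation: x = (2/5) and the factorial ratio (C = 3, x = 2/5) (k+a-1)!/(a-1)! is a rising factorial (a)_k.
Adjacent-term ratio: r(k) = (2/5) * (k+1) (k+1) / [(k+2) (k+1)] ; factor over Q: parameters, x = (2/5), and C = 3.


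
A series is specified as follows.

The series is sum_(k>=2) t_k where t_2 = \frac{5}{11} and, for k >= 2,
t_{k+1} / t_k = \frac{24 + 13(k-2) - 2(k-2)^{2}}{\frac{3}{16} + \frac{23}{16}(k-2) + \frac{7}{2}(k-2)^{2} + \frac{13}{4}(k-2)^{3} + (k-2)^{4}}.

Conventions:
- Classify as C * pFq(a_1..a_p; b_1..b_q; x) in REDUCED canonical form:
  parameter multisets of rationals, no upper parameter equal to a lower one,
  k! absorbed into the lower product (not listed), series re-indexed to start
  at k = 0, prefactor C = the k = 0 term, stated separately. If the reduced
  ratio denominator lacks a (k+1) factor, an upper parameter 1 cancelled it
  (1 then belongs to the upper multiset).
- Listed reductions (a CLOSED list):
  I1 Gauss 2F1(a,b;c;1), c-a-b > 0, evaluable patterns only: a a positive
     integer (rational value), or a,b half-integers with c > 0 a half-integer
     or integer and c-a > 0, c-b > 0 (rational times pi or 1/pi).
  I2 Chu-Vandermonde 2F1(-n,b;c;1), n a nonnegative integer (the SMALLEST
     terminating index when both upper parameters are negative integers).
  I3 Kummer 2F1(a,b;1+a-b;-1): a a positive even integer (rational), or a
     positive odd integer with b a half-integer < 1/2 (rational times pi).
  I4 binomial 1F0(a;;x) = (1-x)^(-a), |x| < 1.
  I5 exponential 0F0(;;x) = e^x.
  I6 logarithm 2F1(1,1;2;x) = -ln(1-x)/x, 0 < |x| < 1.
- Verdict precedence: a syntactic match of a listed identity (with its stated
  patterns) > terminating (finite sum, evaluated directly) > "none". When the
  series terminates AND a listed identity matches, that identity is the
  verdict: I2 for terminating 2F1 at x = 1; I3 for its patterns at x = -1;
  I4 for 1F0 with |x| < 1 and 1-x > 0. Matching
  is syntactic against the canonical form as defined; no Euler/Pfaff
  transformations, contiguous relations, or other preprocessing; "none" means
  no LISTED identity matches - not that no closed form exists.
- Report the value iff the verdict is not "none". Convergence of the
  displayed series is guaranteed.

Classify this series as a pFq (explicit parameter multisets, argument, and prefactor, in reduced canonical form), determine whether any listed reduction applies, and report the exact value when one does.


Classification (C = \frac{5}{11}): 1F2 with upper {-8}, lower {\frac{1}{4}, \frac{1}{2}}, argument x = -2. Verdict: terminating - no listed pattern fits, but -8 in the upper list cuts the series at k = 8; direct evaluation. Its exact value is \frac{315460355600128801}{675217787619375}.

Structural cue: t_0 = \frac{5}{11} here, and the ratio is unreduced: k + 3/2 divides both sides (prefactor 5/11).
Ratio: r(k) = -2 * (k-8) / [(k+\frac{1}{4}) (k+\frac{1}{2}) (k+1)] - rational in k. x = -2; t_0 = \frac{5}{11}; negate the roots.


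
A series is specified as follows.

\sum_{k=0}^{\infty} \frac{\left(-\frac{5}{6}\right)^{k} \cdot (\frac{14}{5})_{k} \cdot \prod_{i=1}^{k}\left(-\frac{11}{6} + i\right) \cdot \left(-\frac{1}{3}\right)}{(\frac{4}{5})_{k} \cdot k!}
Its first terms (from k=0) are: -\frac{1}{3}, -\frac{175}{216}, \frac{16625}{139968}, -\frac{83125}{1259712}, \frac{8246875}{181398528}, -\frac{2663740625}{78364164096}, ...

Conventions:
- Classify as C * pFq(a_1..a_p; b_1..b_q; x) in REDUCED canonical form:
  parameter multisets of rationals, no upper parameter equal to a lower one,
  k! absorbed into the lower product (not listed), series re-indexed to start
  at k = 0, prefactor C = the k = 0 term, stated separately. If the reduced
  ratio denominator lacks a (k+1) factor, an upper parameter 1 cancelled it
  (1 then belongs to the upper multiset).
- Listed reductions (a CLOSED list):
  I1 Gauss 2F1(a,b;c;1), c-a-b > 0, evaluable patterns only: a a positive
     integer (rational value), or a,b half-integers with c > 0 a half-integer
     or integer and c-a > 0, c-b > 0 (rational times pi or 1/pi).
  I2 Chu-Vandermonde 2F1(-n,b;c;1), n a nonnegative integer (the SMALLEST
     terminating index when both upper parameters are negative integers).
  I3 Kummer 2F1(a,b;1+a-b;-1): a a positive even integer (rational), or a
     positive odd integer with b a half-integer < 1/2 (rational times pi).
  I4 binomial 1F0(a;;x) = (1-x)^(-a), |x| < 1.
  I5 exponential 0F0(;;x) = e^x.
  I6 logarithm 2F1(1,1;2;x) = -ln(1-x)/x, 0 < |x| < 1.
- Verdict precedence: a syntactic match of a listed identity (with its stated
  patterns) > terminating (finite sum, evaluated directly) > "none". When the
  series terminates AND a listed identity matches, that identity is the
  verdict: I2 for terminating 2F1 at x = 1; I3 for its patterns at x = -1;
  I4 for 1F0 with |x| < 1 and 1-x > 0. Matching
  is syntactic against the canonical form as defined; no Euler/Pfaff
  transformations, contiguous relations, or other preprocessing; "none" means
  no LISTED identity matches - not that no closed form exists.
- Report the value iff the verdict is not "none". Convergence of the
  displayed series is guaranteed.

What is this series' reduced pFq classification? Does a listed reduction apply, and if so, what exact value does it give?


At argument -\frac{5}{6}: a 2F1 with upper {-\frac{5}{6}, \frac{14}{5}}, lower {\frac{4}{5}}, scaled by C = -\frac{1}{3}. Verdict: none. No listed pattern accepts 2F1(-\frac{5}{6}, \frac{14}{5}; \frac{4}{5}; -\frac{5}{6}).

Structural cue: with t_0 = -\frac{1}{3}, the running product (C = -1/3, x = -5/6) telescopes to a rising factorial.
Step ratio: r(k) = -\frac{5}{6} * (k-\frac{5}{6}) (k+\frac{14}{5}) / [(k+\frac{4}{5}) (k+1)] ; factor over Q: parameters, x = -\frac{5}{6}, and C = -\frac{1}{3}.


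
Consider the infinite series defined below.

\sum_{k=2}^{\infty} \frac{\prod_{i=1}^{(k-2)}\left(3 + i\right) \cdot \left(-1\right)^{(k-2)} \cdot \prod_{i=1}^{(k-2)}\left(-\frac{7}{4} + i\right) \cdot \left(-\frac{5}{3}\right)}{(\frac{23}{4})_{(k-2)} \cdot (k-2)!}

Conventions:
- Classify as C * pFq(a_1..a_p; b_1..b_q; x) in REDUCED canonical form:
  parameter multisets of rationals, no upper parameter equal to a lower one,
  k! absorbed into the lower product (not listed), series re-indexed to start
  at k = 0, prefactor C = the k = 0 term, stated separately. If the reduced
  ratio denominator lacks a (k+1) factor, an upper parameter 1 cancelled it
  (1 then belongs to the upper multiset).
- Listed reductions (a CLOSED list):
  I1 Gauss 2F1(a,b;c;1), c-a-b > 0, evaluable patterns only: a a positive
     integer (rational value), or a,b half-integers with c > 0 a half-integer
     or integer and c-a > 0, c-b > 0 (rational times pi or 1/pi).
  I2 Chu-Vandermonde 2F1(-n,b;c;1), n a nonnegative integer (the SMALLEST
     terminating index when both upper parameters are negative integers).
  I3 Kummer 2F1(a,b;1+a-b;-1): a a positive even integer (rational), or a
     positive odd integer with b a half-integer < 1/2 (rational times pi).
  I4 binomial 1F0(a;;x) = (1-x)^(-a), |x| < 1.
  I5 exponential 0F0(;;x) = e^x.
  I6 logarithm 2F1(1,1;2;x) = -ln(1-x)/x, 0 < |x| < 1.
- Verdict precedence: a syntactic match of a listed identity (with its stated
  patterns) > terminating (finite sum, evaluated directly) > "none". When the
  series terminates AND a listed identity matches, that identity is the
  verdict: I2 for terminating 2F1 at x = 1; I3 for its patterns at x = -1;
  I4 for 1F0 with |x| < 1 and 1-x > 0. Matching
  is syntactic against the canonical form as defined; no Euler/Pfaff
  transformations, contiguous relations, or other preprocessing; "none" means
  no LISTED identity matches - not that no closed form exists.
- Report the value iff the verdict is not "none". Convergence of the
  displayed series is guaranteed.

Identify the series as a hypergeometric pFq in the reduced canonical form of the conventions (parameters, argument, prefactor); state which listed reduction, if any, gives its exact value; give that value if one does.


Prefactor -\frac{5}{3}, argument -1: 2F1 with upper {-\frac{3}{4}, 4} over lower {\frac{23}{4}}. Verdict: Kummer (I3) applies (x = -1; c = \frac{23}{4} equals 1+a-b for upper {-\frac{3}{4}, 4}: listed pattern). Hence: -\frac{475}{192}.

First insight: with t_0 = -\frac{5}{3}, the running product (C = -5/3) telescopes to a rising factorial.
Ratio: r(k) = -1 * (k-\frac{3}{4}) (k+4) / [(k+\frac{23}{4}) (k+1)] ; factor over Q: parameters, x = -1, and C = -\frac{5}{3}.


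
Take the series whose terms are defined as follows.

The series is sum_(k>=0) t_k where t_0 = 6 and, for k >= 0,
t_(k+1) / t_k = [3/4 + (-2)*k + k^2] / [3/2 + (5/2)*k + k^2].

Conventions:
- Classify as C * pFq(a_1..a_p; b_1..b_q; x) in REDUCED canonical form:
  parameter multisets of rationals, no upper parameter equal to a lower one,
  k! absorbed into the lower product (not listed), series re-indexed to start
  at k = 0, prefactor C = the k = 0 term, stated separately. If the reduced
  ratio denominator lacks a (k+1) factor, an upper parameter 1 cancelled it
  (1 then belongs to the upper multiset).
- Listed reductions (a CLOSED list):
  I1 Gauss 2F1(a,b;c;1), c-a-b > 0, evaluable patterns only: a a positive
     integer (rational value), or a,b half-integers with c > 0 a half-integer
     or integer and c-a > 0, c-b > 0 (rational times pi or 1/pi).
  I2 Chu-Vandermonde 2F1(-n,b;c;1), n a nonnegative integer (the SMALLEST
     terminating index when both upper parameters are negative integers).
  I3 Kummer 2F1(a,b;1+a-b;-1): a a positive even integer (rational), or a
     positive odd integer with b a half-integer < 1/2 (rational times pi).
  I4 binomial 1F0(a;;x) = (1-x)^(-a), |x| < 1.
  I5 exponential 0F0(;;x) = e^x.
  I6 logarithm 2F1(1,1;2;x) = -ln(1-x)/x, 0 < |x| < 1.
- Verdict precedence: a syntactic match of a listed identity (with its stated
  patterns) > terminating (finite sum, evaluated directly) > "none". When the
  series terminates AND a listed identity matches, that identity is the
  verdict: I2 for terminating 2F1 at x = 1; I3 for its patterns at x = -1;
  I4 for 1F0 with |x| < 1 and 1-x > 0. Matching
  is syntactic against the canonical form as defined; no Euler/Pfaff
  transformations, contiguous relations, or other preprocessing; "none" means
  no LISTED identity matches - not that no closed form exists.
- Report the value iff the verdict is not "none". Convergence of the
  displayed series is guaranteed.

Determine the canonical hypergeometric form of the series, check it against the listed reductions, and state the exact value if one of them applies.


x = 1 here; the reduced form reads 2F1, upper {-3/2, -1/2}, lower {3/2}, C = 6. Verdict: this is Gauss (I1, half-integer pattern) (x = 1; upper {-3/2, -1/2} half-integers, c = 3/2 in the evaluable pattern). Hence: (45/16) * pi.

Structural cue: t_0 being 6, the expanded ratio factors over Q; prefactor 6, roots give parameters.
Step ratio: r(k) = 1 * (k-3/2) (k-1/2) / [(k+3/2) (k+1)] - poly over poly, x = 1 from leading terms; C = 6 at k = 0.


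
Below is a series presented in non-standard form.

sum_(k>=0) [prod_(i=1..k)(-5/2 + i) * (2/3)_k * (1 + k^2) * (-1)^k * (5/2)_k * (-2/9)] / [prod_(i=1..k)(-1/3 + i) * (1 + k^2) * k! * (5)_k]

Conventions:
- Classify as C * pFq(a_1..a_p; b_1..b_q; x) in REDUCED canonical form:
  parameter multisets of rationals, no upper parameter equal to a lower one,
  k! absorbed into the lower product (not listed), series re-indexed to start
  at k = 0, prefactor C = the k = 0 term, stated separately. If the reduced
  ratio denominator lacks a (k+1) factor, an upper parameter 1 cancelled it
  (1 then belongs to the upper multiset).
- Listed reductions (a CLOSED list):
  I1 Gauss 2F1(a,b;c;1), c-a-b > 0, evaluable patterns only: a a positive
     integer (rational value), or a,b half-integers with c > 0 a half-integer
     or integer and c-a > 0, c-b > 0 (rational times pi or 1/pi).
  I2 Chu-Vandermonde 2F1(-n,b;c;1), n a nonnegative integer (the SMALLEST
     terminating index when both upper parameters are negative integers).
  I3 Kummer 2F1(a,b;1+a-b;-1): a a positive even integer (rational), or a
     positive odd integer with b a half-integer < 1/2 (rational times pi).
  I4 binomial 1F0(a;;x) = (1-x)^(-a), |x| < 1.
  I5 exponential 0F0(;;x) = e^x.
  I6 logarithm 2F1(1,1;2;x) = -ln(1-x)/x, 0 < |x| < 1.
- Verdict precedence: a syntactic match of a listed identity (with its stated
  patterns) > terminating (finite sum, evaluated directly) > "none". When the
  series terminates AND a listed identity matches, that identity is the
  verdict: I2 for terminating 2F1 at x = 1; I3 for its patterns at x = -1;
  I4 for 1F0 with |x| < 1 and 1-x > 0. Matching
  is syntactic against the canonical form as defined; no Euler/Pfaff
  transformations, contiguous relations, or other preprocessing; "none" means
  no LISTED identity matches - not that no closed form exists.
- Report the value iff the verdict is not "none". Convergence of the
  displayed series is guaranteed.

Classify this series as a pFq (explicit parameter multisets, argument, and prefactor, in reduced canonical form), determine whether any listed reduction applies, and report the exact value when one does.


Prefactor -2/9, argument -1: 2F1 with upper {-3/2, 5/2} over lower {5}. Verdict: none (x = -1): each listed identity misses the multisets {-3/2, 5/2} ; {5}.

Key observation: x = (-1) and striking the common factor k^2 + 1 reduces the term (prefactor -2/9).
Consecutive-term ratio: r(k) = (-1) * (k-3/2) (k+5/2) / [(k+5) (k+1)] - rational in k, leading ratio (-1); with t_0 = -2/9, classification follows.


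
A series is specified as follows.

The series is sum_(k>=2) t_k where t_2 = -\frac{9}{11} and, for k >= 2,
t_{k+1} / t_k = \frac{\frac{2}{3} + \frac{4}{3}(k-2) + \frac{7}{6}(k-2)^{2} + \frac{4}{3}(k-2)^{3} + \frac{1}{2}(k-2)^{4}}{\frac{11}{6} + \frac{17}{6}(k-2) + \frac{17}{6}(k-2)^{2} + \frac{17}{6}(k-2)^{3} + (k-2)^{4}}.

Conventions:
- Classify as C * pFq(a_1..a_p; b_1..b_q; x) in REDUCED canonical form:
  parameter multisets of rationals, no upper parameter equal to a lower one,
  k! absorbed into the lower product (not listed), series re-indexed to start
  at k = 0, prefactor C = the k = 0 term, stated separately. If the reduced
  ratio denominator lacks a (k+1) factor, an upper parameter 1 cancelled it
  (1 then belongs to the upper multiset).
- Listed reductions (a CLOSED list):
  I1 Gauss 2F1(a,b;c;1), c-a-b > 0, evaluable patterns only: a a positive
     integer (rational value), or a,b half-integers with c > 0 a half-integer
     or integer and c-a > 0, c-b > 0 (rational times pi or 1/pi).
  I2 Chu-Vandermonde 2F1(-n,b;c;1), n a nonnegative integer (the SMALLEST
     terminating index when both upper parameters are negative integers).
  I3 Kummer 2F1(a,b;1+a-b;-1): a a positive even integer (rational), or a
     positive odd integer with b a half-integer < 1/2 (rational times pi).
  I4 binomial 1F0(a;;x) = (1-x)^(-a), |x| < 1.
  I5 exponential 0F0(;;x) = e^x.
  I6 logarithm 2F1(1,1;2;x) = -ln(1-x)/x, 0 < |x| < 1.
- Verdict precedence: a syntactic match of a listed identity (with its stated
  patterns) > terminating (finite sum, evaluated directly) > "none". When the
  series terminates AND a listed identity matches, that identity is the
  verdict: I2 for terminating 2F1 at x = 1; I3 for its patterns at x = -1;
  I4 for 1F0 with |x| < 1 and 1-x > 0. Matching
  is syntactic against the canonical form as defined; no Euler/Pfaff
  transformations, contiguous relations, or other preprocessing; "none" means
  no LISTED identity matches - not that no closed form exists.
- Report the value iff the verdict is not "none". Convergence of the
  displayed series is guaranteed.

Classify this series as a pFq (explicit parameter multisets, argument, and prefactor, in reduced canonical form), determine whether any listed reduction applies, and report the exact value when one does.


This is -\frac{9}{11} * 2F1(\frac{2}{3}, 2; \frac{11}{6}; \frac{1}{2}) in reduced canonical form. Verdict: none. A 2F1 with upper {\frac{2}{3}, 2} fits none of I1-I6 at x = \frac{1}{2}; the sum runs forever.

Key observation: with t_0 = -\frac{9}{11}, factor the ratio over Q (C = -9/11): negated roots = parameters.
Step ratio: r(k) = \frac{1}{2} * (k+\frac{2}{3}) (k+2) / [(k+\frac{11}{6}) (k+1)] ; factor over Q: parameters, x = \frac{1}{2}, and C = -\frac{9}{11}.


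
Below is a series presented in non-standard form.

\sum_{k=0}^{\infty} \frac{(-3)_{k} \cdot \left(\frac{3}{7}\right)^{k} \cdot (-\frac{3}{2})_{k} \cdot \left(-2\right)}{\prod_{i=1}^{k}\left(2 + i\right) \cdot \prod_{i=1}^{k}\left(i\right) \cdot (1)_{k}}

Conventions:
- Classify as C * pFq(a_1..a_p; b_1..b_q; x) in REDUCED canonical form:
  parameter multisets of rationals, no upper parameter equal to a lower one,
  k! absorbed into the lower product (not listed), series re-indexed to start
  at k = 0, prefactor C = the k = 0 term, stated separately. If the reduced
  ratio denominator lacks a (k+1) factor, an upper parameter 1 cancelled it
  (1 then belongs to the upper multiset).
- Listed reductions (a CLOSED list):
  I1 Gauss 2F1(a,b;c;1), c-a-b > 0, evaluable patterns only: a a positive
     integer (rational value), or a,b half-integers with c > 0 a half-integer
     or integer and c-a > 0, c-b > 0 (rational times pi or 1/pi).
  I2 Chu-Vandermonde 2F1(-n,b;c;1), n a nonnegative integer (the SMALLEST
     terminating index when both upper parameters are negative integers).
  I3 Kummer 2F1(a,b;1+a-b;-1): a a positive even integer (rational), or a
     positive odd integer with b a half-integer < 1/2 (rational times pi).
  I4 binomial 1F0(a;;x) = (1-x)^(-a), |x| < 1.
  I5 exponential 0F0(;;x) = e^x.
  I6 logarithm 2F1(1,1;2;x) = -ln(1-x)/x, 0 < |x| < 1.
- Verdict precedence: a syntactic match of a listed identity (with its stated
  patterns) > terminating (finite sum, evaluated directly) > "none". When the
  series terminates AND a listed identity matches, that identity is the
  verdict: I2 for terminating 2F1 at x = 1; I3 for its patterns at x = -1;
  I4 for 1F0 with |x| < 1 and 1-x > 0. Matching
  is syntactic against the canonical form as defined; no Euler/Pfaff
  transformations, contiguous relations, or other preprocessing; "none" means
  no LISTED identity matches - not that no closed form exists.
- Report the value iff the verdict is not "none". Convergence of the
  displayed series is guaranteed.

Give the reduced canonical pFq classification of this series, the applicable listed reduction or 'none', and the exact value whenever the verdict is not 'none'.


Canonical form: C = -2 times 2F2 with upper {-3, -\frac{3}{2}}, lower {1, 3}, x = \frac{3}{7}. Verdict: terminating - upper -3 stops the sum at k = 3; the 4 terms are added exactly. Hence: -\frac{182201}{54880}.

Key observation: x = \frac{3}{7} and (1)_k (C = -2, x = 3/7) is k! itself.
Term ratio: r(k) = \frac{3}{7} * (k-3) (k-\frac{3}{2}) / [(k+1) (k+3) (k+1)] - rational in k, leading ratio \frac{3}{7}; with t_0 = -2, classification follows.


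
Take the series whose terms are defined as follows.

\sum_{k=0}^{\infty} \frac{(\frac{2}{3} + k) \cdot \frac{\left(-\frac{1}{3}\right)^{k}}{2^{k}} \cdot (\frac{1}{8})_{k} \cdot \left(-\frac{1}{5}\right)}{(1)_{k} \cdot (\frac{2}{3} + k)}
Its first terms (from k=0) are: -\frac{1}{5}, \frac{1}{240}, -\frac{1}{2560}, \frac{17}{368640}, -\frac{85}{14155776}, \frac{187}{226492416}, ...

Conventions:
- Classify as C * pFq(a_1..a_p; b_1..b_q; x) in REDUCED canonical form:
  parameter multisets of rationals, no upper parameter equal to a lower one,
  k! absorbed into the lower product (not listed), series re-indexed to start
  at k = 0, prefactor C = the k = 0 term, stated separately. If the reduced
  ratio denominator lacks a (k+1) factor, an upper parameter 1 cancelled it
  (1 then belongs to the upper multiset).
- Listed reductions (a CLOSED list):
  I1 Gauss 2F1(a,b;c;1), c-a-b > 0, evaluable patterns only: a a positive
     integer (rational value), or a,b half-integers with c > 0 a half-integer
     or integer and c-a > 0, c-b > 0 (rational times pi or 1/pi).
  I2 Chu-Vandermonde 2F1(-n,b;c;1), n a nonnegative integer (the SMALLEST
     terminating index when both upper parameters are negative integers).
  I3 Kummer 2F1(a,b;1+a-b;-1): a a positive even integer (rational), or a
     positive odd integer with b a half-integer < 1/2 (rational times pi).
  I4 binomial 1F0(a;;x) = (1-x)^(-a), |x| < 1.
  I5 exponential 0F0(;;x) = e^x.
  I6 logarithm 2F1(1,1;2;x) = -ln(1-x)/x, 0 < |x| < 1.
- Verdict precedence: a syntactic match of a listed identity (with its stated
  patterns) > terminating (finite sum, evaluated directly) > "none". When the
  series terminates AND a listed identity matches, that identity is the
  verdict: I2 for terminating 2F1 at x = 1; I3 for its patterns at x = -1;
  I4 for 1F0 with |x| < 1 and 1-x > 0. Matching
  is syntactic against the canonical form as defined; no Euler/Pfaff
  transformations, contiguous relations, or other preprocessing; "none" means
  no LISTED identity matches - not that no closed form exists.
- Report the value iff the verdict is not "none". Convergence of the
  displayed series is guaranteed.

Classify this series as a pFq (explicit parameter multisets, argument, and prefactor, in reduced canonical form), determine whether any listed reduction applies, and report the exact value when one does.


Prefactor -\frac{1}{5}, argument -\frac{1}{6}: 1F0 with upper {\frac{1}{8}} over lower {-}. Verdict: binomial (I4) applies (the 1F0 binomial series: exponent -1/8, x = -\frac{1}{6}). Value: \left(-\frac{1}{5}\right) \cdot \left(\frac{7}{6}\right)^{-\frac{1}{8}}.

Structural cue: with t_0 = -\frac{1}{5}, the two k-th powers (prefactor -1/5) combine into one argument.
Ratio: r(k) = -\frac{1}{6} * (k+\frac{1}{8}) / [(k+1)] - rational in k. x = -\frac{1}{6}; t_0 = -\frac{1}{5}; negate the roots.


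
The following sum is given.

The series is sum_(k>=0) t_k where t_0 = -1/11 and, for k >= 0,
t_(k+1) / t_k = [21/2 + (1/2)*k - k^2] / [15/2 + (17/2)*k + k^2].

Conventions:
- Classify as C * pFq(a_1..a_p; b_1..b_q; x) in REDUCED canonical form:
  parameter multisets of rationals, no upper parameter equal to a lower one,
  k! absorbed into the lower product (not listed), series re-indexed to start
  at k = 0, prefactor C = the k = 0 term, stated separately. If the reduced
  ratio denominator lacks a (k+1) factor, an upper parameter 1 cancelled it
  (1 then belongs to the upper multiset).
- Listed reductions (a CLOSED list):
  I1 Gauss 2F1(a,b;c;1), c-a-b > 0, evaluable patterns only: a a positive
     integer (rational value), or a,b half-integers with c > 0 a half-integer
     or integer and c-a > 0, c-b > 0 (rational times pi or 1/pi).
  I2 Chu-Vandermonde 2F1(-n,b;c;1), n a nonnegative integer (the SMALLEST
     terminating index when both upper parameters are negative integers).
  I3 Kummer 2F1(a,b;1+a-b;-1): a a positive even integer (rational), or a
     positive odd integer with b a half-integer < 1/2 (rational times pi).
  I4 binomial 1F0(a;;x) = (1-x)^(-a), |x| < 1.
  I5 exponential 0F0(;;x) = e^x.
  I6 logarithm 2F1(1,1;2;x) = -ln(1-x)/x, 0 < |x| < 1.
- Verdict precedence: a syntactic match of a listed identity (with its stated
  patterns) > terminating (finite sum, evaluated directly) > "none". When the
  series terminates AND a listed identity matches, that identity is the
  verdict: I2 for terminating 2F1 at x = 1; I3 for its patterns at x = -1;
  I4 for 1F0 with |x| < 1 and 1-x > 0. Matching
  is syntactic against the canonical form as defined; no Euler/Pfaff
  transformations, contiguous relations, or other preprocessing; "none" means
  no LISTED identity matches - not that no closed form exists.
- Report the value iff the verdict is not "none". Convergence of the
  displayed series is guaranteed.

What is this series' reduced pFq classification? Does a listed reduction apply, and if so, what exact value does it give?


At argument -1: a 2F1 with upper {-7/2, 3}, lower {15/2}, scaled by C = -1/11. Verdict at x = -1: Kummer (I3) matches (x = -1; c = 15/2 equals 1+a-b for upper {-7/2, 3}: listed pattern). Value: (-819/8192) * pi.

Structural cue: t_0 being -1/11, the expanded ratio factors over Q; C = -1/11, x = -1, roots give parameters.
Step ratio: r(k) = (-1) * (k-7/2) (k+3) / [(k+15/2) (k+1)] - rational in k, leading ratio (-1); with t_0 = -1/11, classification follows.


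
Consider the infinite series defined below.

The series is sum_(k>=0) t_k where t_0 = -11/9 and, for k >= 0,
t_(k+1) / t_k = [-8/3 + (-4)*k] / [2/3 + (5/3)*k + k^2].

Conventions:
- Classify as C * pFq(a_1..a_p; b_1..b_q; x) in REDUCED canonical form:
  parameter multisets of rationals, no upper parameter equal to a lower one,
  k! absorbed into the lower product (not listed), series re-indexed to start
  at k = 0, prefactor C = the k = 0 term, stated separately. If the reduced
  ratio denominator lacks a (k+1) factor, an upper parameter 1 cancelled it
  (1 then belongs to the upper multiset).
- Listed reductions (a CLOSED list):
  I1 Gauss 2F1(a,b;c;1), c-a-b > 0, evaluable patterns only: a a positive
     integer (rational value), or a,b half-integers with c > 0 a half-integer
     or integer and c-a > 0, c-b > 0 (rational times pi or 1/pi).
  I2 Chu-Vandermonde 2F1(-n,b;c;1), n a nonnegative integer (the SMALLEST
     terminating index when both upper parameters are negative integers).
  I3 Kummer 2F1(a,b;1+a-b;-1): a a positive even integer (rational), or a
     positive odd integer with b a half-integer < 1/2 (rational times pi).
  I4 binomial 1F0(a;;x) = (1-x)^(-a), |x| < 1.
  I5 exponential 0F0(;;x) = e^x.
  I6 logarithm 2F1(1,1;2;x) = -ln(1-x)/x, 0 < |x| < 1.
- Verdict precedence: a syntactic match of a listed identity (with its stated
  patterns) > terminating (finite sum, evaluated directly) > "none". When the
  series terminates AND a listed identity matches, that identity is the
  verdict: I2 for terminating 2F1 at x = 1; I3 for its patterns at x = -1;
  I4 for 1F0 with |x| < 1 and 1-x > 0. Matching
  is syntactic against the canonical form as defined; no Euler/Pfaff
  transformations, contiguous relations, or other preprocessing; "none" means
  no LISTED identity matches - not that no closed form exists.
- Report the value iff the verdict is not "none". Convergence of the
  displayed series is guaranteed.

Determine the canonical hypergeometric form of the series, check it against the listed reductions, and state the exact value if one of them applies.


First insight: x = (-4) and cancel k + 2/3 from the displayed ratio first; then C = -11/9.
Ratio: r(k) = (-4) * 1 / [(k+1)] - poly over poly, x = (-4) from leading terms; C = -11/9 at k = 0.

With C = -11/9: the canonical form is 0F0(-; -; -4). Verdict: exponential (I5) matches (the 0F0 exponential series at x = -4). Hence: (-11/9) * e^(-4).


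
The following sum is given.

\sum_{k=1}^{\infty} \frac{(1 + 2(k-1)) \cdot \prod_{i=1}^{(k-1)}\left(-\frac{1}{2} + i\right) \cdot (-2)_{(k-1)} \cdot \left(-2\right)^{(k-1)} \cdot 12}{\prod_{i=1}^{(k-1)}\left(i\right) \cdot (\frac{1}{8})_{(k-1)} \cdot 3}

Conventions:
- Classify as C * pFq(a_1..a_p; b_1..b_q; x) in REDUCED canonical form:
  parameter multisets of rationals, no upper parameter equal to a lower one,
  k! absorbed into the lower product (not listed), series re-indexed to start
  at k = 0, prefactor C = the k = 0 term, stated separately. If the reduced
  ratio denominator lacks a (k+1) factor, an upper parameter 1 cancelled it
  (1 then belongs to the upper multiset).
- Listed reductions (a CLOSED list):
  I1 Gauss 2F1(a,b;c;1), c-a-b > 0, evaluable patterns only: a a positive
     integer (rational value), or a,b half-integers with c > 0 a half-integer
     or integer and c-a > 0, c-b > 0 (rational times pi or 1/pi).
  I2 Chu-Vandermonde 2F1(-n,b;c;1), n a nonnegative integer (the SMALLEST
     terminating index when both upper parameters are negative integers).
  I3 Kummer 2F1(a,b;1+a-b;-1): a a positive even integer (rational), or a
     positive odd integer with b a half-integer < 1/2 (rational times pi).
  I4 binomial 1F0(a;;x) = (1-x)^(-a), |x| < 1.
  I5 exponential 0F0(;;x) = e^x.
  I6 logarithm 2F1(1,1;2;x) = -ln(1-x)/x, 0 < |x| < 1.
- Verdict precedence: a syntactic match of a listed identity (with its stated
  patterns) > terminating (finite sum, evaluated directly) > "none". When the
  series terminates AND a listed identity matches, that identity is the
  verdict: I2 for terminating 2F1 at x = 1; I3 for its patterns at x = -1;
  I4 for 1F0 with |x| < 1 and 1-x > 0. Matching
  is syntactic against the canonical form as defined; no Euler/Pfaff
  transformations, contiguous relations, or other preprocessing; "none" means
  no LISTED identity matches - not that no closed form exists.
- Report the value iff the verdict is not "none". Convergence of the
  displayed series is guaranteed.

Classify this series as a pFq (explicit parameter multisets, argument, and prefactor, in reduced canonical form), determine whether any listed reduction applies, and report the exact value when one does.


With C = 4: the canonical form is 2F1(-2, \frac{3}{2}; \frac{1}{8}; -2). Verdict: terminating. (-2)_k vanishes past k = 2, leaving a 3-term sum, computed directly. Hence: \frac{1868}{3}.

Key step: from the first term 4: the constant factors (prefactor 4) combine into one prefactor.
Term ratio: r(k) = -2 * (k-2) (k+\frac{3}{2}) / [(k+\frac{1}{8}) (k+1)] - rational; roots negated = parameters, x = -2, C = 4.


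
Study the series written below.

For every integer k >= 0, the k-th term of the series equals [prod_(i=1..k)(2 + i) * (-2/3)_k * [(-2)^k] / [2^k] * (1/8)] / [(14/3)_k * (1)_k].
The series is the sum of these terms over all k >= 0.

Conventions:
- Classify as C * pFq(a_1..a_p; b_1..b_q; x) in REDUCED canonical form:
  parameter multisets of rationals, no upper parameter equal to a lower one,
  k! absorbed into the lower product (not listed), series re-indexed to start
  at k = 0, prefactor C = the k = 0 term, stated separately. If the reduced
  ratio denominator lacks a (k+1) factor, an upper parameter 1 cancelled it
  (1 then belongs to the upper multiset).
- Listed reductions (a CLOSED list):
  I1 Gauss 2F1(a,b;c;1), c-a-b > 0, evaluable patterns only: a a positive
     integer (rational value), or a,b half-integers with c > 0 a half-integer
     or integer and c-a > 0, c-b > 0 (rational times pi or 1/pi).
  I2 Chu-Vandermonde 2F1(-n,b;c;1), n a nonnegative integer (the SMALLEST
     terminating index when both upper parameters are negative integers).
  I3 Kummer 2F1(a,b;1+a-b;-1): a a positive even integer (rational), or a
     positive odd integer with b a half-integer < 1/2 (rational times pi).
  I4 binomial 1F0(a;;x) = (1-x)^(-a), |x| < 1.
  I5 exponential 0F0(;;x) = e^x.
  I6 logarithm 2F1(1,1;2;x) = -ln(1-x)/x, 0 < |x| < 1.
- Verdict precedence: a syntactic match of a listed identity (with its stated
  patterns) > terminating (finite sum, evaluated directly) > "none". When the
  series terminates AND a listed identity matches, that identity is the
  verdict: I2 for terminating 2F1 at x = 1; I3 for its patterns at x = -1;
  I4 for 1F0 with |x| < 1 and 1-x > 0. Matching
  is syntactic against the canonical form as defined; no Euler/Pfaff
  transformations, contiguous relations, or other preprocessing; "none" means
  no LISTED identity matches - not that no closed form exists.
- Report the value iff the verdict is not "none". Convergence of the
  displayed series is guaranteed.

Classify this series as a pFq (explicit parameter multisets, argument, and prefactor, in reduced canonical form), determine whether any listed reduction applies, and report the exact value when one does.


x = -1 here; the reduced form reads 2F1, upper {-2/3, 3}, lower {14/3}, C = 1/8. Verdict: no listed reduction: x = -1 and upper {-2/3, 3} fail every I1-I6 pattern.

Key step: from the first term 1/8: the two k-th powers (C = 1/8, x = -1) combine into one argument.
Step ratio: r(k) = (-1) * (k-2/3) (k+3) / [(k+14/3) (k+1)] - poly over poly, x = (-1) from leading terms; C = 1/8 at k = 0.


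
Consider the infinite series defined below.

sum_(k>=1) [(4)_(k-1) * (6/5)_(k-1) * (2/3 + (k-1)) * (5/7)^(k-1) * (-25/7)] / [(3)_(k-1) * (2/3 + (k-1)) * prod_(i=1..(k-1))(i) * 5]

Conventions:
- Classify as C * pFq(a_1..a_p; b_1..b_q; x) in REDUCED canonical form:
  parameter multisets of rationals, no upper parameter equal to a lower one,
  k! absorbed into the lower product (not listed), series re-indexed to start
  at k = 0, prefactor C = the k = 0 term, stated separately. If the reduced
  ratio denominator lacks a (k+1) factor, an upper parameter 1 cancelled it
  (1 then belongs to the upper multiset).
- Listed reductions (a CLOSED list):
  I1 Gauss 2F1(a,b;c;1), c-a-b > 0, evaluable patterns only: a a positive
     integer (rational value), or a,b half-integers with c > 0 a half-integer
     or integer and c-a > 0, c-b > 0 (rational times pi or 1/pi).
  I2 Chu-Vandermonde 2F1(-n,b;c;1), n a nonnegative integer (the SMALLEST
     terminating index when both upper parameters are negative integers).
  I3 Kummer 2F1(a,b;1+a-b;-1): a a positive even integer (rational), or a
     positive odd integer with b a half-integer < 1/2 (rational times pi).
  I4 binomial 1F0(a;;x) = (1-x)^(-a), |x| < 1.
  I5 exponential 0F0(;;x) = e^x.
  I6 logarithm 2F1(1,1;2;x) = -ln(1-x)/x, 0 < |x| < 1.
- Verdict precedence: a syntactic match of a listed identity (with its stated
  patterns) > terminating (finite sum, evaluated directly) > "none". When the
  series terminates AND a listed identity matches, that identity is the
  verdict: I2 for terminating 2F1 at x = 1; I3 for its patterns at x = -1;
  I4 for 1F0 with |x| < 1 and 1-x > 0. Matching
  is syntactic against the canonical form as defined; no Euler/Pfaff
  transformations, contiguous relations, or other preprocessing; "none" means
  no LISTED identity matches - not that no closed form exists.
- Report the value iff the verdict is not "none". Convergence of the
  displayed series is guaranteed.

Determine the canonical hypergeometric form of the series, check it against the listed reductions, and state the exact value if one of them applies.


x = 5/7 here; the reduced form reads 2F1, upper {6/5, 4}, lower {3}, C = -5/7. Verdict: none (x = 5/7): each listed identity misses the multisets {6/5, 4} ; {3}.

The tell: t_0 being -5/7, the constant factors (C = -5/7, x = 5/7) combine into one prefactor.
Adjacent-term ratio: r(k) = (5/7) * (k+6/5) (k+4) / [(k+3) (k+1)] - poly over poly, x = (5/7) from leading terms; C = -5/7 at k = 0.


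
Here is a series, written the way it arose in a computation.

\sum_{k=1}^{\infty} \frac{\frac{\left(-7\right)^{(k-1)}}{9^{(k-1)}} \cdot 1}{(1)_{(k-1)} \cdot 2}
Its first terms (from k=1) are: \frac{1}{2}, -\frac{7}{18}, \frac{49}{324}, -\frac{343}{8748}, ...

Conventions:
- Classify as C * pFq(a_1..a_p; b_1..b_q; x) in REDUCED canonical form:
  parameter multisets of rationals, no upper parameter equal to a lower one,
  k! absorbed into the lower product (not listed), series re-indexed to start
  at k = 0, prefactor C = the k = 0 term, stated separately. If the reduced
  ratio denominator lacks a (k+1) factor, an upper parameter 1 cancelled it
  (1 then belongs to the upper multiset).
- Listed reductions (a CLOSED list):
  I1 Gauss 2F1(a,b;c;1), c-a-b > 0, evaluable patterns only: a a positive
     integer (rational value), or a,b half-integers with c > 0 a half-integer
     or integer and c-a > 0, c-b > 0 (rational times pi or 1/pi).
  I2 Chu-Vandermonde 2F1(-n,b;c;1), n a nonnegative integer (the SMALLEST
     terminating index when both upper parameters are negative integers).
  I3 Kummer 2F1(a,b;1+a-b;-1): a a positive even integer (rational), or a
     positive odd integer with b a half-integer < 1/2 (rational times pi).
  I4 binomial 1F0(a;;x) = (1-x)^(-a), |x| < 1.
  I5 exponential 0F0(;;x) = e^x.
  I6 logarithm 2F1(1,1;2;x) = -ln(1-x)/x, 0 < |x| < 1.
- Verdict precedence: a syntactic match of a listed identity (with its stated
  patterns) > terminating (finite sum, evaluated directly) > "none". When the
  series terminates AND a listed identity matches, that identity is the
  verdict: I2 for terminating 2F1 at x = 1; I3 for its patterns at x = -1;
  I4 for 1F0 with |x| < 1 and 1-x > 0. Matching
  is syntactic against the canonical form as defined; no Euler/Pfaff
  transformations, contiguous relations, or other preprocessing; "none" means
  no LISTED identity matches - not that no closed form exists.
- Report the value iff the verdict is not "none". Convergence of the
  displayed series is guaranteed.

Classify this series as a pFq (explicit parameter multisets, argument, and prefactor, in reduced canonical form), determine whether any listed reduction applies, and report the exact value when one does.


At argument -\frac{7}{9}: a 0F0 with upper {-}, lower {-}, scaled by C = \frac{1}{2}. Verdict: this is exponential (I5) (the 0F0 exponential series at x = -\frac{7}{9}). Hence: \frac{1}{2} \cdot e^{-\frac{7}{9}}.

First insight: t_0 being \frac{1}{2}, the two geometric factors (C = 1/2, x = -7/9) combine into one argument.
Step ratio: r(k) = -\frac{7}{9} * 1 / [(k+1)] - rational in k, leading ratio -\frac{7}{9}; with t_0 = \frac{1}{2}, classification follows.
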